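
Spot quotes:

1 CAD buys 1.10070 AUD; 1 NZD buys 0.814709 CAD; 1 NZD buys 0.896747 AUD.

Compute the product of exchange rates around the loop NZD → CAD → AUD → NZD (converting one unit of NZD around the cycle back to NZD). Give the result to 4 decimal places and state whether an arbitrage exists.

1.0000 (no arbitrage)

Around NZD → CAD → AUD → NZD: 1 × 0.814709 × 1.10070 ÷ 0.896747 = 1.000004
Product ≈ 1 (deviation 0.000%, within rounding noise).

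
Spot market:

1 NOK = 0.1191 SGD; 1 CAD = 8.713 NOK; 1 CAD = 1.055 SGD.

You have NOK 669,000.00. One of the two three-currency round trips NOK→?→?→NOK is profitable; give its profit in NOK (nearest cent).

Profitable loop is NOK → CAD → SGD → NOK:
NOK 669,000.00 ÷ 8.713 = CAD 76,781.82
CAD 76,781.82 × 1.055 = SGD 81,004.82
SGD 81,004.82 ÷ 0.1191 = NOK 680,141.23
Profit = NOK 680,141.23 − NOK 669,000.00

Profit: NOK 11,141.23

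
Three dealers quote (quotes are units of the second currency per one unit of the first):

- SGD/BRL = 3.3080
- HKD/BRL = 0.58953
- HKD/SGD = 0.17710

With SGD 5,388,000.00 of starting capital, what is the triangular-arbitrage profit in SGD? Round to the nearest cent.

Profitable loop is SGD → HKD → BRL → SGD:
SGD 5,388,000.00 ÷ 0.17710 = HKD 30,423,489.55
HKD 30,423,489.55 × 0.58953 = BRL 17,935,559.80
BRL 17,935,559.80 ÷ 3.3080 = SGD 5,421,874.18
Profit = SGD 5,421,874.18 − SGD 5,388,000.00

Profit: SGD 33,874.18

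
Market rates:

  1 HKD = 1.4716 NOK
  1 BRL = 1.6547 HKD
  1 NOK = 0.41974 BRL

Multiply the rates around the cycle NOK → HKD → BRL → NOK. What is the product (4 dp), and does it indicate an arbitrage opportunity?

0.9784 (arbitrage exists)

Around NOK → HKD → BRL → NOK: 1 ÷ 1.4716 ÷ 1.6547 ÷ 0.41974 = 0.978387
Product < 1; profitable direction is NOK → BRL → HKD → NOK.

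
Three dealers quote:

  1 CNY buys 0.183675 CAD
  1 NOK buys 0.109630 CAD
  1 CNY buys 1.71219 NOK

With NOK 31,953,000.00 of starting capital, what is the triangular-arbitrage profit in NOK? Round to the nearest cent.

Profitable loop is NOK → CAD → CNY → NOK:
NOK 31,953,000.00 × 0.109630 = CAD 3,503,007.39
CAD 3,503,007.39 ÷ 0.183675 = CNY 19,071,770.19
CNY 19,071,770.19 × 1.71219 = NOK 32,654,494.20
Profit = NOK 32,654,494.20 − NOK 31,953,000.00

Profit: NOK 701,494.20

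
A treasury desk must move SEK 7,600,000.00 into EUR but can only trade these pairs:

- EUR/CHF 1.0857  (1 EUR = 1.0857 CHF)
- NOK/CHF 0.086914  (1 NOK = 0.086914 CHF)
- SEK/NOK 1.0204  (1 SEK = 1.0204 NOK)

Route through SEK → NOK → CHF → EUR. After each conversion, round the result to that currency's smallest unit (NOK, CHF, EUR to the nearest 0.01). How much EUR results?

EUR 620,817.49

SEK 7,600,000.00 × 1.0204 = NOK 7,755,040.00
NOK 7,755,040.00 × 0.086914 = CHF 674,021.55
CHF 674,021.55 ÷ 1.0857 = EUR 620,817.49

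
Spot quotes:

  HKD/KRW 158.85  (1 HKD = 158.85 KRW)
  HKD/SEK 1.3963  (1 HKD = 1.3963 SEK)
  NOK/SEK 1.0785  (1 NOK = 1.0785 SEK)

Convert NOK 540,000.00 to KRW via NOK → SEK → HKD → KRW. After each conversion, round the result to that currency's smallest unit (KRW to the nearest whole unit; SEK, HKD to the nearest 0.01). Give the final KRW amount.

KRW 66,255,569

NOK 540,000.00 × 1.0785 = SEK 582,390.00
SEK 582,390.00 ÷ 1.3963 = HKD 417,095.18
HKD 417,095.18 × 158.85 = KRW 66,255,569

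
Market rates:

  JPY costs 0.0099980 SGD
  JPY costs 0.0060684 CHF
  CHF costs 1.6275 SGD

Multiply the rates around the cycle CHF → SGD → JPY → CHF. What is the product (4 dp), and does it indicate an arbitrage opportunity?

Around CHF → SGD → JPY → CHF: 1 × 1.6275 ÷ 0.0099980 × 0.0060684 = 0.987830
Product < 1; profitable direction is CHF → JPY → SGD → CHF.

0.9878 (arbitrage exists)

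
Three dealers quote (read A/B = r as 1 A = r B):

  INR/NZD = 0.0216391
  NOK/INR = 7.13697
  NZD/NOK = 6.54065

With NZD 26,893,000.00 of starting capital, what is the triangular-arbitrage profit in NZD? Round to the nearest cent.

Profit: NZD 272,220.03

Profitable loop is NZD → NOK → INR → NZD:
NZD 26,893,000.00 × 6.54065 = NOK 175,897,700.45
NOK 175,897,700.45 × 7.13697 = INR 1,255,376,611.18
INR 1,255,376,611.18 × 0.0216391 = NZD 27,165,220.03
Profit = NZD 27,165,220.03 − NZD 26,893,000.00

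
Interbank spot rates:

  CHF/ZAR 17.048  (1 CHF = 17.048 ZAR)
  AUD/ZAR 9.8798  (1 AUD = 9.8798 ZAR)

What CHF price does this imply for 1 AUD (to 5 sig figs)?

1 AUD × 9.8798 = 9.8798 ZAR
9.8798 ZAR ÷ 17.048 = 0.579528 CHF

AUD/CHF = 0.57953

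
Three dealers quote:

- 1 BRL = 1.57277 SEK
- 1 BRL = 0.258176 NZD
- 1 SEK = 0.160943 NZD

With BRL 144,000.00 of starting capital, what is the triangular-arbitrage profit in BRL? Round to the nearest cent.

Profitable loop is BRL → NZD → SEK → BRL:
BRL 144,000.00 × 0.258176 = NZD 37,177.34
NZD 37,177.34 ÷ 0.160943 = SEK 230,996.96
SEK 230,996.96 ÷ 1.57277 = BRL 146,872.69
Profit = BRL 146,872.69 − BRL 144,000.00

Profit: BRL 2,872.69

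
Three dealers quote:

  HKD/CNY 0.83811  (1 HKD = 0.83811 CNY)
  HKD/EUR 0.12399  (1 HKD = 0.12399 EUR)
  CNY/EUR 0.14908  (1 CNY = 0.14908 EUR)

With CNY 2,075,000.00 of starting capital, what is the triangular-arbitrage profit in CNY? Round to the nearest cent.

Profit: CNY 15,989.48

Profitable loop is CNY → EUR → HKD → CNY:
CNY 2,075,000.00 × 0.14908 = EUR 309,341.00
EUR 309,341.00 ÷ 0.12399 = HKD 2,494,886.68
HKD 2,494,886.68 × 0.83811 = CNY 2,090,989.48
Profit = CNY 2,090,989.48 − CNY 2,075,000.00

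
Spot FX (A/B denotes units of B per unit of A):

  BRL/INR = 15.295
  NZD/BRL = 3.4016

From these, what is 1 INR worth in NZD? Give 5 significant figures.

INR/NZD = 0.019221

1 INR ÷ 15.295 = 0.0653808 BRL
0.0653808 BRL ÷ 3.4016 = 0.0192206 NZD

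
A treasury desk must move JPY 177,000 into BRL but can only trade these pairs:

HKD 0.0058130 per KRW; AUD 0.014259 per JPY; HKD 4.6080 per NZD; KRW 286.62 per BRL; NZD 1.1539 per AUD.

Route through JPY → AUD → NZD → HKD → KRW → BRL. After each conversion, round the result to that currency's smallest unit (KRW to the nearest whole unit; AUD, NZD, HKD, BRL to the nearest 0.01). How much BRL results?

JPY 177,000 × 0.014259 = AUD 2,523.84
AUD 2,523.84 × 1.1539 = NZD 2,912.26
NZD 2,912.26 × 4.6080 = HKD 13,419.69
HKD 13,419.69 ÷ 0.0058130 = KRW 2,308,565
KRW 2,308,565 ÷ 286.62 = BRL 8,054.44

BRL 8,054.44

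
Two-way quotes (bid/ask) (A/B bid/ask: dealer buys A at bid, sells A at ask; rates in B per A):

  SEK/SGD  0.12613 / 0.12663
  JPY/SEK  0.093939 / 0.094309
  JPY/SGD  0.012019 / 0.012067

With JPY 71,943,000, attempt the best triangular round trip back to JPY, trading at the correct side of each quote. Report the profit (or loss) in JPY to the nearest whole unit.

Best loop JPY → SGD → SEK → JPY:
JPY 71,943,000 × 0.012019 (sell JPY at bid) = SGD 864,682.92
SGD 864,682.92 ÷ 0.12663 (buy SEK at ask) = SEK 6,828,420.73
SEK 6,828,420.73 ÷ 0.094309 (buy JPY at ask) = JPY 72,404,762

Net profit: JPY 461,762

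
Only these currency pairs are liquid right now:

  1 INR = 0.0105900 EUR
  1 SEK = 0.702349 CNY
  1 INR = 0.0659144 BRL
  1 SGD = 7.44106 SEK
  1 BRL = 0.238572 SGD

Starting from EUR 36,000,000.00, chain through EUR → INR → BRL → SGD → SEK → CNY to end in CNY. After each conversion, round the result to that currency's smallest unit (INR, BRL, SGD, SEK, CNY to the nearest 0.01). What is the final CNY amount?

CNY 279,379,213.26

EUR 36,000,000.00 ÷ 0.0105900 = INR 3,399,433,427.76
INR 3,399,433,427.76 × 0.0659144 = BRL 224,071,614.73
BRL 224,071,614.73 × 0.238572 = SGD 53,457,213.27
SGD 53,457,213.27 × 7.44106 = SEK 397,778,331.37
SEK 397,778,331.37 × 0.702349 = CNY 279,379,213.26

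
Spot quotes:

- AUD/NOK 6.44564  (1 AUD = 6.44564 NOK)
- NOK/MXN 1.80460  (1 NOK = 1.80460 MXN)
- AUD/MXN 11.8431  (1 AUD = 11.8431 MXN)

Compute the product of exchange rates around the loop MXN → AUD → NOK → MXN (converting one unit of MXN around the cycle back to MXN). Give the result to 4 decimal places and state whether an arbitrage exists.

0.9822 (arbitrage exists)

Around MXN → AUD → NOK → MXN: 1 ÷ 11.8431 × 6.44564 × 1.80460 = 0.982159
Product < 1; profitable direction is MXN → NOK → AUD → MXN.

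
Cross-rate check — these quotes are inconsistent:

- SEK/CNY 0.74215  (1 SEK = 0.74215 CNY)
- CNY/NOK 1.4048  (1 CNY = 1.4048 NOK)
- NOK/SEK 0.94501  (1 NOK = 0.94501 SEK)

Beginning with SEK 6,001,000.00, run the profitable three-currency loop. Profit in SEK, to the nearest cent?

Profit: SEK 89,893.87

Profitable loop is SEK → NOK → CNY → SEK:
SEK 6,001,000.00 ÷ 0.94501 = NOK 6,350,197.35
NOK 6,350,197.35 ÷ 1.4048 = CNY 4,520,356.89
CNY 4,520,356.89 ÷ 0.74215 = SEK 6,090,893.87
Profit = SEK 6,090,893.87 − SEK 6,001,000.00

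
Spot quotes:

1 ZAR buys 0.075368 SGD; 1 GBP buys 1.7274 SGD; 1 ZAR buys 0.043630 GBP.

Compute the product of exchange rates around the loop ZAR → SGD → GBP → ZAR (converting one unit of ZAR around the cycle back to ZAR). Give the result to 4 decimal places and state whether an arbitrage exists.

Around ZAR → SGD → GBP → ZAR: 1 × 0.075368 ÷ 1.7274 ÷ 0.043630 = 1.000020
Product ≈ 1 (deviation 0.002%, within rounding noise).

1.0000 (no arbitrage)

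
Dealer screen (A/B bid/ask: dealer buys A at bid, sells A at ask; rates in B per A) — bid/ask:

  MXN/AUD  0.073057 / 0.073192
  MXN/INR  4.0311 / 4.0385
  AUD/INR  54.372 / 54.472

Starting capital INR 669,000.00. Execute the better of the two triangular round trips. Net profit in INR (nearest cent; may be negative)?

Best loop INR → AUD → MXN → INR:
INR 669,000.00 ÷ 54.472 (buy AUD at ask) = AUD 12,281.54
AUD 12,281.54 ÷ 0.073192 (buy MXN at ask) = MXN 167,798.93
MXN 167,798.93 × 4.0311 (sell MXN at bid) = INR 676,414.26

Net profit: INR 7,414.26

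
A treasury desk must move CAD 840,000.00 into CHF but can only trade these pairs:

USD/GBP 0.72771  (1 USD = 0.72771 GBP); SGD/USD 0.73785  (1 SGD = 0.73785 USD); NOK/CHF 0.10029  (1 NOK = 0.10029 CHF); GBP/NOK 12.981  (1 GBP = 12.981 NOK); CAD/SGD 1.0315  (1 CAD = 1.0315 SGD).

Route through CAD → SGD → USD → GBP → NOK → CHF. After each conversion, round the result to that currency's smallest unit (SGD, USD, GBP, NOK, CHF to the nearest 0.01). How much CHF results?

CAD 840,000.00 × 1.0315 = SGD 866,460.00
SGD 866,460.00 × 0.73785 = USD 639,317.51
USD 639,317.51 × 0.72771 = GBP 465,237.75
GBP 465,237.75 × 12.981 = NOK 6,039,251.23
NOK 6,039,251.23 × 0.10029 = CHF 605,676.51

CHF 605,676.51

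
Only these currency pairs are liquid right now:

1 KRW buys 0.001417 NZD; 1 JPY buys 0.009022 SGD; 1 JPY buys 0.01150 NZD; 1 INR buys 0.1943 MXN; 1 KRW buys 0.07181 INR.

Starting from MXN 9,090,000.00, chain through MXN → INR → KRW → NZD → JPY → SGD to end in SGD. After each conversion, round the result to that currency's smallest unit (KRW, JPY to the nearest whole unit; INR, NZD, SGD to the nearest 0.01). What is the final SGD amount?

SGD 724,237.47

MXN 9,090,000.00 ÷ 0.1943 = INR 46,783,324.76
INR 46,783,324.76 ÷ 0.07181 = KRW 651,487,603
KRW 651,487,603 × 0.001417 = NZD 923,157.93
NZD 923,157.93 ÷ 0.01150 = JPY 80,274,603
JPY 80,274,603 × 0.009022 = SGD 724,237.47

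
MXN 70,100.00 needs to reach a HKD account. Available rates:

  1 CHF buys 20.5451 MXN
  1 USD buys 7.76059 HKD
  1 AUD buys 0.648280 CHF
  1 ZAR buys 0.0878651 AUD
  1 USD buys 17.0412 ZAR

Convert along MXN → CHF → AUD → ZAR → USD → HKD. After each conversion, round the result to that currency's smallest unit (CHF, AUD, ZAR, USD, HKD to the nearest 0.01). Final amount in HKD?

HKD 27,278.78

MXN 70,100.00 ÷ 20.5451 = CHF 3,412.01
CHF 3,412.01 ÷ 0.648280 = AUD 5,263.17
AUD 5,263.17 ÷ 0.0878651 = ZAR 59,900.57
ZAR 59,900.57 ÷ 17.0412 = USD 3,515.04
USD 3,515.04 × 7.76059 = HKD 27,278.78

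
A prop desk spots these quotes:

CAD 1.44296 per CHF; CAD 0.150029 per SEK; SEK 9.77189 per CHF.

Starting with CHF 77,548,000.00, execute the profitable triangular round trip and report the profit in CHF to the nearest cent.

Profitable loop is CHF → SEK → CAD → CHF:
CHF 77,548,000.00 × 9.77189 = SEK 757,790,525.72
SEK 757,790,525.72 × 0.150029 = CAD 113,690,554.78
CAD 113,690,554.78 ÷ 1.44296 = CHF 78,789,817.31
Profit = CHF 78,789,817.31 − CHF 77,548,000.00

Profit: CHF 1,241,817.31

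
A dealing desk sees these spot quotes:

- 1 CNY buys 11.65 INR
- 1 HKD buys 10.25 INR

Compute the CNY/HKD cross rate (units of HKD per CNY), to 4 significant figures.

1 CNY × 11.65 = 11.65 INR
11.65 INR ÷ 10.25 = 1.13659 HKD

CNY/HKD = 1.137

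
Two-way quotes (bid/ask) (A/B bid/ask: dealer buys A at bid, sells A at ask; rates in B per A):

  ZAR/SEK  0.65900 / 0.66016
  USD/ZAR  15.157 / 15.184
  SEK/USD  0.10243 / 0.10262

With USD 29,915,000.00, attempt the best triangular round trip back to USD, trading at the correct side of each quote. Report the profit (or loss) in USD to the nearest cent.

Best loop USD → ZAR → SEK → USD:
USD 29,915,000.00 × 15.157 (sell USD at bid) = ZAR 453,421,655.00
ZAR 453,421,655.00 × 0.65900 (sell ZAR at bid) = SEK 298,804,870.65
SEK 298,804,870.65 × 0.10243 (sell SEK at bid) = USD 30,606,582.90

Net profit: USD 691,582.90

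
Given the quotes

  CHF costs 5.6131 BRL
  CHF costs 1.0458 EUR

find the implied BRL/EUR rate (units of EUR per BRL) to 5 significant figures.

BRL/EUR = 0.18631

1 BRL ÷ 5.6131 = 0.178155 CHF
0.178155 CHF × 1.0458 = 0.186314 EUR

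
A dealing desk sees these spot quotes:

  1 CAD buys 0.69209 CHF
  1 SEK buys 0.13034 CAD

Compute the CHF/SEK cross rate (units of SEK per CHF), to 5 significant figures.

1 CHF ÷ 0.69209 = 1.4449 CAD
1.4449 CAD ÷ 0.13034 = 11.0856 SEK

CHF/SEK = 11.086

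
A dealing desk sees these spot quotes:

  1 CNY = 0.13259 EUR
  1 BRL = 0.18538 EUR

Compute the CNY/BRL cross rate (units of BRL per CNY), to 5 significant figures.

1 CNY × 0.13259 = 0.13259 EUR
0.13259 EUR ÷ 0.18538 = 0.715234 BRL

CNY/BRL = 0.71523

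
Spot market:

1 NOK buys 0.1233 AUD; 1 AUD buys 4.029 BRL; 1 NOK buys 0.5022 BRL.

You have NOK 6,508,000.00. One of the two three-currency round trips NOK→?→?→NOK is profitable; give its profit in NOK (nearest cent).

Profitable loop is NOK → BRL → AUD → NOK:
NOK 6,508,000.00 × 0.5022 = BRL 3,268,317.60
BRL 3,268,317.60 ÷ 4.029 = AUD 811,198.21
AUD 811,198.21 ÷ 0.1233 = NOK 6,579,060.93
Profit = NOK 6,579,060.93 − NOK 6,508,000.00

Profit: NOK 71,060.93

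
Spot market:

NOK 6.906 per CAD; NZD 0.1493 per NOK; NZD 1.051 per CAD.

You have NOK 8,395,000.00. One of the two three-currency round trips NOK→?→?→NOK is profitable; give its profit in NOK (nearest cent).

Profitable loop is NOK → CAD → NZD → NOK:
NOK 8,395,000.00 ÷ 6.906 = CAD 1,215,609.61
CAD 1,215,609.61 × 1.051 = NZD 1,277,605.71
NZD 1,277,605.71 ÷ 0.1493 = NOK 8,557,305.46
Profit = NOK 8,557,305.46 − NOK 8,395,000.00

Profit: NOK 162,305.46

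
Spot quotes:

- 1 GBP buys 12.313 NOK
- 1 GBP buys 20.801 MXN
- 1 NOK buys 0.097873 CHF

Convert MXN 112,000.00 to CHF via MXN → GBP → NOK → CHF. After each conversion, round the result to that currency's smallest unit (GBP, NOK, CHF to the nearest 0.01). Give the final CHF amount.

CHF 6,488.75

MXN 112,000.00 ÷ 20.801 = GBP 5,384.36
GBP 5,384.36 × 12.313 = NOK 66,297.62
NOK 66,297.62 × 0.097873 = CHF 6,488.75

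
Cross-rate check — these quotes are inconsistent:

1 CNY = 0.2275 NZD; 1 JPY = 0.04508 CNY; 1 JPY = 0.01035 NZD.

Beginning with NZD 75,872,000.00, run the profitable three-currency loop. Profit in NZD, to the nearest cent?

Profitable loop is NZD → CNY → JPY → NZD:
NZD 75,872,000.00 ÷ 0.2275 = CNY 333,503,296.70
CNY 333,503,296.70 ÷ 0.04508 = JPY 7,398,032,314
JPY 7,398,032,314 × 0.01035 = NZD 76,569,634.45
Profit = NZD 76,569,634.45 − NZD 75,872,000.00

Profit: NZD 697,634.45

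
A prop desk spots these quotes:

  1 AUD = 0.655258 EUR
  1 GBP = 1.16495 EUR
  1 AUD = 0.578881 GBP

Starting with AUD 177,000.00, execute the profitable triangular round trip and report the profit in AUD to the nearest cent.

Profitable loop is AUD → GBP → EUR → AUD:
AUD 177,000.00 × 0.578881 = GBP 102,461.94
GBP 102,461.94 × 1.16495 = EUR 119,363.03
EUR 119,363.03 ÷ 0.655258 = AUD 182,161.89
Profit = AUD 182,161.89 − AUD 177,000.00

Profit: AUD 5,161.89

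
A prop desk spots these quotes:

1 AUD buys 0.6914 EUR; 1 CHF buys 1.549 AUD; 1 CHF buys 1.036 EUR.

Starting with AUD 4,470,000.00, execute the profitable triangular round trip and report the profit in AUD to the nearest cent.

Profitable loop is AUD → EUR → CHF → AUD:
AUD 4,470,000.00 × 0.6914 = EUR 3,090,558.00
EUR 3,090,558.00 ÷ 1.036 = CHF 2,983,164.09
CHF 2,983,164.09 × 1.549 = AUD 4,620,921.18
Profit = AUD 4,620,921.18 − AUD 4,470,000.00

Profit: AUD 150,921.18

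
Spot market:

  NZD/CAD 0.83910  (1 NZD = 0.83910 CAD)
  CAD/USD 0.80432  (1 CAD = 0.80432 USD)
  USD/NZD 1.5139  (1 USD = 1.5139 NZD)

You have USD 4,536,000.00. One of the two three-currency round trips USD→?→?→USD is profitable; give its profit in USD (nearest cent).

Profitable loop is USD → NZD → CAD → USD:
USD 4,536,000.00 × 1.5139 = NZD 6,867,050.40
NZD 6,867,050.40 × 0.83910 = CAD 5,762,141.99
CAD 5,762,141.99 × 0.80432 = USD 4,634,606.05
Profit = USD 4,634,606.05 − USD 4,536,000.00

Profit: USD 98,606.05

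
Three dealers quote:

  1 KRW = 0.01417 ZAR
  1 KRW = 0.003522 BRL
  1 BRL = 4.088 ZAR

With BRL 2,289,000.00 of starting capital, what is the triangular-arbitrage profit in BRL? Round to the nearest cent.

Profit: BRL 36,820.43

Profitable loop is BRL → ZAR → KRW → BRL:
BRL 2,289,000.00 × 4.088 = ZAR 9,357,432.00
ZAR 9,357,432.00 ÷ 0.01417 = KRW 660,369,231
KRW 660,369,231 × 0.003522 = BRL 2,325,820.43
Profit = BRL 2,325,820.43 − BRL 2,289,000.00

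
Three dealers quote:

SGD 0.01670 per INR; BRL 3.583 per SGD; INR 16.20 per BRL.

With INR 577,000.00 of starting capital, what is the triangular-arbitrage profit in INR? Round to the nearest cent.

Profitable loop is INR → BRL → SGD → INR:
INR 577,000.00 ÷ 16.20 = BRL 35,617.28
BRL 35,617.28 ÷ 3.583 = SGD 9,940.63
SGD 9,940.63 ÷ 0.01670 = INR 595,247.42
Profit = INR 595,247.42 − INR 577,000.00

Profit: INR 18,247.42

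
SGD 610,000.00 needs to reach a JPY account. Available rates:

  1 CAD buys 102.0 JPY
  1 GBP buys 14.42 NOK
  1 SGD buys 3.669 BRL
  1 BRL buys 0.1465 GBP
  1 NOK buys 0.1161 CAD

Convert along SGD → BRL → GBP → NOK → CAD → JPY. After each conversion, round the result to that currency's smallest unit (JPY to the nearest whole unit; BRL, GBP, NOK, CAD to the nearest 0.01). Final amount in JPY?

SGD 610,000.00 × 3.669 = BRL 2,238,090.00
BRL 2,238,090.00 × 0.1465 = GBP 327,880.18
GBP 327,880.18 × 14.42 = NOK 4,728,032.20
NOK 4,728,032.20 × 0.1161 = CAD 548,924.54
CAD 548,924.54 × 102.0 = JPY 55,990,303

JPY 55,990,303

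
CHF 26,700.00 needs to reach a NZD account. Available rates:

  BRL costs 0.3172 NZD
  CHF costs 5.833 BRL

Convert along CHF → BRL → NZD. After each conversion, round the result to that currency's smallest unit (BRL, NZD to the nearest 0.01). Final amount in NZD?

CHF 26,700.00 × 5.833 = BRL 155,741.10
BRL 155,741.10 × 0.3172 = NZD 49,401.08

NZD 49,401.08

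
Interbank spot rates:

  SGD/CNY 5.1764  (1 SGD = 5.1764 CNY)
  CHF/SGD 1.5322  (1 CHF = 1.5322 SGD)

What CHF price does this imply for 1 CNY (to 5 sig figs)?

CNY/CHF = 0.12608

1 CNY ÷ 5.1764 = 0.193184 SGD
0.193184 SGD ÷ 1.5322 = 0.126083 CHF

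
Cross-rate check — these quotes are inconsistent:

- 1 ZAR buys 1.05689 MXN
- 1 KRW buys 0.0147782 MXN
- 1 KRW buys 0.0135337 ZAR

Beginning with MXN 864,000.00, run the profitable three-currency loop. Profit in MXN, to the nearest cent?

Profit: MXN 28,665.91

Profitable loop is MXN → ZAR → KRW → MXN:
MXN 864,000.00 ÷ 1.05689 = ZAR 817,492.83
ZAR 817,492.83 ÷ 0.0135337 = KRW 60,404,238
KRW 60,404,238 × 0.0147782 = MXN 892,665.91
Profit = MXN 892,665.91 − MXN 864,000.00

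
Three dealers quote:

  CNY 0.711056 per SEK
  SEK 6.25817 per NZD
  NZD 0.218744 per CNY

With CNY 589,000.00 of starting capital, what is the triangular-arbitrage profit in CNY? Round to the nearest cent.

Profitable loop is CNY → SEK → NZD → CNY:
CNY 589,000.00 ÷ 0.711056 = SEK 828,345.45
SEK 828,345.45 ÷ 6.25817 = NZD 132,362.25
NZD 132,362.25 ÷ 0.218744 = CNY 605,101.16
Profit = CNY 605,101.16 − CNY 589,000.00

Profit: CNY 16,101.16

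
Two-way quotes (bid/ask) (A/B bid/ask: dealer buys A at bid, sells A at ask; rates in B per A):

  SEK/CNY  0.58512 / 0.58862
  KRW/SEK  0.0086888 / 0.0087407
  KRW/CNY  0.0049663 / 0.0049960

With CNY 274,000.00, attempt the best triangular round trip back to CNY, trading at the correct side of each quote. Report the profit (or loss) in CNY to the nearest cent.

Net profit: CNY 4,825.75

Best loop CNY → KRW → SEK → CNY:
CNY 274,000.00 ÷ 0.0049960 (buy KRW at ask) = KRW 54,843,875
KRW 54,843,875 × 0.0086888 (sell KRW at bid) = SEK 476,527.46
SEK 476,527.46 × 0.58512 (sell SEK at bid) = CNY 278,825.75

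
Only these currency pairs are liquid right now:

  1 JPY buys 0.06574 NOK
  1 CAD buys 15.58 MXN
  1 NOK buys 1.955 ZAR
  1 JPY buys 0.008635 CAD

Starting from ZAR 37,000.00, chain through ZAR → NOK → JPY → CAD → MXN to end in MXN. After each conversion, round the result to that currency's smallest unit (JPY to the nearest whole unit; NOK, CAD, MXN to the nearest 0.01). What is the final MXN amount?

MXN 38,730.63

ZAR 37,000.00 ÷ 1.955 = NOK 18,925.83
NOK 18,925.83 ÷ 0.06574 = JPY 287,889
JPY 287,889 × 0.008635 = CAD 2,485.92
CAD 2,485.92 × 15.58 = MXN 38,730.63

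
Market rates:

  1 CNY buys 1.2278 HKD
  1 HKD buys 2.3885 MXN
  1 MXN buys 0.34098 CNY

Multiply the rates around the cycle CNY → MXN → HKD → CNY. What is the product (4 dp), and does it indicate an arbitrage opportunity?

1.0000 (no arbitrage)

Around CNY → MXN → HKD → CNY: 1 ÷ 0.34098 ÷ 2.3885 ÷ 1.2278 = 1.000042
Product ≈ 1 (deviation 0.004%, within rounding noise).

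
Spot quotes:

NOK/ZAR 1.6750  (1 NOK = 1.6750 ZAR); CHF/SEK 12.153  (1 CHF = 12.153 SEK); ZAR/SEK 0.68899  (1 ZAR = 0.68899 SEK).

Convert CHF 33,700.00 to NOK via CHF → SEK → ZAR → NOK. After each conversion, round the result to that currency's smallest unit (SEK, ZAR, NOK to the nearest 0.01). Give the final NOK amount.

CHF 33,700.00 × 12.153 = SEK 409,556.10
SEK 409,556.10 ÷ 0.68899 = ZAR 594,429.67
ZAR 594,429.67 ÷ 1.6750 = NOK 354,883.39

NOK 354,883.39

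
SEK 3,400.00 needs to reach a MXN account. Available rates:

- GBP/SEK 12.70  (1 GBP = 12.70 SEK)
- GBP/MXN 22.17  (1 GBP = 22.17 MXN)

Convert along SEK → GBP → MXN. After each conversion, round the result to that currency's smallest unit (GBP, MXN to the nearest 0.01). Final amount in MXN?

MXN 5,935.35

SEK 3,400.00 ÷ 12.70 = GBP 267.72
GBP 267.72 × 22.17 = MXN 5,935.35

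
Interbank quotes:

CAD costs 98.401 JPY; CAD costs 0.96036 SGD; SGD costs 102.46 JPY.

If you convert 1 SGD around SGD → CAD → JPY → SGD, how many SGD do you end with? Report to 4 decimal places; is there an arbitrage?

Around SGD → CAD → JPY → SGD: 1 ÷ 0.96036 × 98.401 ÷ 102.46 = 1.000026
Product ≈ 1 (deviation 0.003%, within rounding noise).

1.0000 (no arbitrage)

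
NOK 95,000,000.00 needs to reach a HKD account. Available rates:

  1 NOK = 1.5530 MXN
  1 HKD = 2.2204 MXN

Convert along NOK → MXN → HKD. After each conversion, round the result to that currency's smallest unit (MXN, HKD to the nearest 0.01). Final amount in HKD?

NOK 95,000,000.00 × 1.5530 = MXN 147,535,000.00
MXN 147,535,000.00 ÷ 2.2204 = HKD 66,445,235.09

HKD 66,445,235.09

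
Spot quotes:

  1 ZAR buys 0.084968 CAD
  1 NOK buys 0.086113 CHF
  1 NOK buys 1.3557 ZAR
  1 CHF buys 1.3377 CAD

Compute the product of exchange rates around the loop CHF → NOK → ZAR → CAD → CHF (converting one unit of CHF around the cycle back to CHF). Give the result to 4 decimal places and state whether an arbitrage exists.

Around CHF → NOK → ZAR → CAD → CHF: 1 ÷ 0.086113 × 1.3557 × 0.084968 ÷ 1.3377 = 0.999981
Product ≈ 1 (deviation 0.002%, within rounding noise).

1.0000 (no arbitrage)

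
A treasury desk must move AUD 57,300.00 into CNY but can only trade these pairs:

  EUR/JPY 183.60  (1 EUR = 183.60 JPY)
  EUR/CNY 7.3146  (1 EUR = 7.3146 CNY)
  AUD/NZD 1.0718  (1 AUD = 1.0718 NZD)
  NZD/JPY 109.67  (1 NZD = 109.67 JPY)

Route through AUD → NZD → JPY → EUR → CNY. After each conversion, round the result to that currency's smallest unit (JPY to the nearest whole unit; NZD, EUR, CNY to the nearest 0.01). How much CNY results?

AUD 57,300.00 × 1.0718 = NZD 61,414.14
NZD 61,414.14 × 109.67 = JPY 6,735,289
JPY 6,735,289 ÷ 183.60 = EUR 36,684.58
EUR 36,684.58 × 7.3146 = CNY 268,333.03

CNY 268,333.03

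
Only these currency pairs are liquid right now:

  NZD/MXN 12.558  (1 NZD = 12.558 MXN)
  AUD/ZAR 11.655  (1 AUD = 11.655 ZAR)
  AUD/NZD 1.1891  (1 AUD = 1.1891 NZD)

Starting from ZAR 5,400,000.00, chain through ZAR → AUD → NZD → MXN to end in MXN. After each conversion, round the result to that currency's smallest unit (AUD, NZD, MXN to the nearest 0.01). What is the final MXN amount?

MXN 6,918,633.69

ZAR 5,400,000.00 ÷ 11.655 = AUD 463,320.46
AUD 463,320.46 × 1.1891 = NZD 550,934.36
NZD 550,934.36 × 12.558 = MXN 6,918,633.69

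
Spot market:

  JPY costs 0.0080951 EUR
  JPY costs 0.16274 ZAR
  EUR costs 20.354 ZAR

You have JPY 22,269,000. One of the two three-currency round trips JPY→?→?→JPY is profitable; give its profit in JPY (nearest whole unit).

Profitable loop is JPY → EUR → ZAR → JPY:
JPY 22,269,000 × 0.0080951 = EUR 180,269.78
EUR 180,269.78 × 20.354 = ZAR 3,669,211.14
ZAR 3,669,211.14 ÷ 0.16274 = JPY 22,546,461
Profit = JPY 22,546,461 − JPY 22,269,000

Profit: JPY 277,461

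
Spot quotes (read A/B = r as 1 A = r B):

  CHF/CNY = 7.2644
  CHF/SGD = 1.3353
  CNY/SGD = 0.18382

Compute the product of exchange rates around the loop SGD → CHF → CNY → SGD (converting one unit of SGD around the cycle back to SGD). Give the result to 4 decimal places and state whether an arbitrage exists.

Around SGD → CHF → CNY → SGD: 1 ÷ 1.3353 × 7.2644 × 0.18382 = 1.000031
Product ≈ 1 (deviation 0.003%, within rounding noise).

1.0000 (no arbitrage)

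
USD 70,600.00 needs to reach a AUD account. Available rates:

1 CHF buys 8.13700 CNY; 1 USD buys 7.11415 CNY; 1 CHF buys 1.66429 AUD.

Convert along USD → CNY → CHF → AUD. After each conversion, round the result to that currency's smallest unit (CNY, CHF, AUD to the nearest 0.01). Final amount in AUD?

AUD 102,728.85

USD 70,600.00 × 7.11415 = CNY 502,258.99
CNY 502,258.99 ÷ 8.13700 = CHF 61,725.33
CHF 61,725.33 × 1.66429 = AUD 102,728.85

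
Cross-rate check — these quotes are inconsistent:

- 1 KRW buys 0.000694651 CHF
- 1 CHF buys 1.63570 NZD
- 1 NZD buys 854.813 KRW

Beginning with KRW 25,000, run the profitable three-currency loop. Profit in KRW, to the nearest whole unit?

Profit: KRW 739

Profitable loop is KRW → NZD → CHF → KRW:
KRW 25,000 ÷ 854.813 = NZD 29.25
NZD 29.25 ÷ 1.63570 = CHF 17.88
CHF 17.88 ÷ 0.000694651 = KRW 25,739
Profit = KRW 25,739 − KRW 25,000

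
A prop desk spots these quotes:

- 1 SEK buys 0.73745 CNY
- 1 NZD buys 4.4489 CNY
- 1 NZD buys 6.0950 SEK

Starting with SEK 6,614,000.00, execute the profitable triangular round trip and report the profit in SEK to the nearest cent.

Profit: SEK 68,174.87

Profitable loop is SEK → CNY → NZD → SEK:
SEK 6,614,000.00 × 0.73745 = CNY 4,877,494.30
CNY 4,877,494.30 ÷ 4.4489 = NZD 1,096,337.14
NZD 1,096,337.14 × 6.0950 = SEK 6,682,174.87
Profit = SEK 6,682,174.87 − SEK 6,614,000.00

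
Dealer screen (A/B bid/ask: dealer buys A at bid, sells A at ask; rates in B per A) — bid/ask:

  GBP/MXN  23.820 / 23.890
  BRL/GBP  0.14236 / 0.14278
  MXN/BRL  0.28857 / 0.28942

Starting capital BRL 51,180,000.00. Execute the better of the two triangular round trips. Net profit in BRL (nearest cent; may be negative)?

Best loop BRL → MXN → GBP → BRL:
BRL 51,180,000.00 ÷ 0.28942 (buy MXN at ask) = MXN 176,836,431.48
MXN 176,836,431.48 ÷ 23.890 (buy GBP at ask) = GBP 7,402,110.99
GBP 7,402,110.99 ÷ 0.14278 (buy BRL at ask) = BRL 51,842,772.01

Net profit: BRL 662,772.01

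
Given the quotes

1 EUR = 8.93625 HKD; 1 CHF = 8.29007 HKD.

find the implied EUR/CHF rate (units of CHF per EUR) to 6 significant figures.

1 EUR × 8.93625 = 8.93625 HKD
8.93625 HKD ÷ 8.29007 = 1.07795 CHF

EUR/CHF = 1.07795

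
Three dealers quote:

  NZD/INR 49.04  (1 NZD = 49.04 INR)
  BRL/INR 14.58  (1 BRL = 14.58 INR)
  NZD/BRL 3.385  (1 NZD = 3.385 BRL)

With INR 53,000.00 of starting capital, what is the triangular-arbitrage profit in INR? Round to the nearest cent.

Profit: INR 338.60

Profitable loop is INR → NZD → BRL → INR:
INR 53,000.00 ÷ 49.04 = NZD 1,080.75
NZD 1,080.75 × 3.385 = BRL 3,658.34
BRL 3,658.34 × 14.58 = INR 53,338.60
Profit = INR 53,338.60 − INR 53,000.00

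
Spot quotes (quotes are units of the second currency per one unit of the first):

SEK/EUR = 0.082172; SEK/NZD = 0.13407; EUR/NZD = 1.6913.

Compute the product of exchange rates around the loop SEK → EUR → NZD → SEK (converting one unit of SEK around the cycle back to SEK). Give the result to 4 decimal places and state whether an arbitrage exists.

1.0366 (arbitrage exists)

Around SEK → EUR → NZD → SEK: 1 × 0.082172 × 1.6913 ÷ 0.13407 = 1.036604
Product > 1; profitable direction is SEK → EUR → NZD → SEK.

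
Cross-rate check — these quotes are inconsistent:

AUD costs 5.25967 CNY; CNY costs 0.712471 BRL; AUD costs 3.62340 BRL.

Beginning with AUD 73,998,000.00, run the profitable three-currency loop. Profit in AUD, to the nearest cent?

Profitable loop is AUD → CNY → BRL → AUD:
AUD 73,998,000.00 × 5.25967 = CNY 389,205,060.66
CNY 389,205,060.66 × 0.712471 = BRL 277,297,318.77
BRL 277,297,318.77 ÷ 3.62340 = AUD 76,529,590.65
Profit = AUD 76,529,590.65 − AUD 73,998,000.00

Profit: AUD 2,531,590.65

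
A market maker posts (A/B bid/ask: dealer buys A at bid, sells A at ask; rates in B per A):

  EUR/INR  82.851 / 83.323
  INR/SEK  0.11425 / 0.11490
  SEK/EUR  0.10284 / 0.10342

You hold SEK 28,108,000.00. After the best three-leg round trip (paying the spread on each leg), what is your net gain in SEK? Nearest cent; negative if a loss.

Net profit: SEK 280,371.81

Best loop SEK → INR → EUR → SEK:
SEK 28,108,000.00 ÷ 0.11490 (buy INR at ask) = INR 244,630,113.14
INR 244,630,113.14 ÷ 83.323 (buy EUR at ask) = EUR 2,935,925.41
EUR 2,935,925.41 ÷ 0.10342 (buy SEK at ask) = SEK 28,388,371.81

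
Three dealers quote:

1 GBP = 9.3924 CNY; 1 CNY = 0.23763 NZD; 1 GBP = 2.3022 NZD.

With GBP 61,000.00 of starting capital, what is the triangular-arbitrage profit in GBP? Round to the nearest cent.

Profitable loop is GBP → NZD → CNY → GBP:
GBP 61,000.00 × 2.3022 = NZD 140,434.20
NZD 140,434.20 ÷ 0.23763 = CNY 590,978.41
CNY 590,978.41 ÷ 9.3924 = GBP 62,920.92
Profit = GBP 62,920.92 − GBP 61,000.00

Profit: GBP 1,920.92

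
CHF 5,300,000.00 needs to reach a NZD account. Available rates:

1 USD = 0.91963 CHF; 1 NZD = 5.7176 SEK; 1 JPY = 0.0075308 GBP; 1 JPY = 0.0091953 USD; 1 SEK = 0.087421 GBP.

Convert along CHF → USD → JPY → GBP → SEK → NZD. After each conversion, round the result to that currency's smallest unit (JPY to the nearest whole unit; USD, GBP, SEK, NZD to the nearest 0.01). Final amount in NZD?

CHF 5,300,000.00 ÷ 0.91963 = USD 5,763,187.37
USD 5,763,187.37 ÷ 0.0091953 = JPY 626,753,599
JPY 626,753,599 × 0.0075308 = GBP 4,719,956.00
GBP 4,719,956.00 ÷ 0.087421 = SEK 53,991,100.54
SEK 53,991,100.54 ÷ 5.7176 = NZD 9,442,965.67

NZD 9,442,965.67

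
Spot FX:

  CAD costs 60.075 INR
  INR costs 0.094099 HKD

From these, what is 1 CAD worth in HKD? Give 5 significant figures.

1 CAD × 60.075 = 60.075 INR
60.075 INR × 0.094099 = 5.653 HKD

CAD/HKD = 5.6530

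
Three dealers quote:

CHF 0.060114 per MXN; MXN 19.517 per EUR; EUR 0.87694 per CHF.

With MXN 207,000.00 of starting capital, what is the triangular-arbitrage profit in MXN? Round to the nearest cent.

Profitable loop is MXN → CHF → EUR → MXN:
MXN 207,000.00 × 0.060114 = CHF 12,443.60
CHF 12,443.60 × 0.87694 = EUR 10,912.29
EUR 10,912.29 × 19.517 = MXN 212,975.14
Profit = MXN 212,975.14 − MXN 207,000.00

Profit: MXN 5,975.14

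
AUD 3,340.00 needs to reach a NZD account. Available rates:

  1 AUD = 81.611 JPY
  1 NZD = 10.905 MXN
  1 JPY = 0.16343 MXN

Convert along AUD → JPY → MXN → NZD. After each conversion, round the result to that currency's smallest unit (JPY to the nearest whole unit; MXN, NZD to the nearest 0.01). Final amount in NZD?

AUD 3,340.00 × 81.611 = JPY 272,581
JPY 272,581 × 0.16343 = MXN 44,547.91
MXN 44,547.91 ÷ 10.905 = NZD 4,085.09

NZD 4,085.09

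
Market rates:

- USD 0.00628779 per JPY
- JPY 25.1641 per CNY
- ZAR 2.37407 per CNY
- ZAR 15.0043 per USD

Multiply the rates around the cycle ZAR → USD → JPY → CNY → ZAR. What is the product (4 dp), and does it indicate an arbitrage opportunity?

Around ZAR → USD → JPY → CNY → ZAR: 1 ÷ 15.0043 ÷ 0.00628779 ÷ 25.1641 × 2.37407 = 0.999996
Product ≈ 1 (deviation 0.000%, within rounding noise).

1.0000 (no arbitrage)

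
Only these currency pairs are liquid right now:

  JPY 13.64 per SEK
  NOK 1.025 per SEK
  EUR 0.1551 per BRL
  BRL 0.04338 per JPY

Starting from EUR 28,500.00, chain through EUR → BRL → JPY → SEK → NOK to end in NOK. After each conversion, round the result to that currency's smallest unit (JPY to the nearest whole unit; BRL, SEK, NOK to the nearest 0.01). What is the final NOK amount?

NOK 318,312.02

EUR 28,500.00 ÷ 0.1551 = BRL 183,752.42
BRL 183,752.42 ÷ 0.04338 = JPY 4,235,879
JPY 4,235,879 ÷ 13.64 = SEK 310,548.31
SEK 310,548.31 × 1.025 = NOK 318,312.02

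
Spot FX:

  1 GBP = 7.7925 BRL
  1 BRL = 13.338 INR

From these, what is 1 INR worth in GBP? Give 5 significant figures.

INR/GBP = 0.0096213

1 INR ÷ 13.338 = 0.0749738 BRL
0.0749738 BRL ÷ 7.7925 = 0.00962127 GBP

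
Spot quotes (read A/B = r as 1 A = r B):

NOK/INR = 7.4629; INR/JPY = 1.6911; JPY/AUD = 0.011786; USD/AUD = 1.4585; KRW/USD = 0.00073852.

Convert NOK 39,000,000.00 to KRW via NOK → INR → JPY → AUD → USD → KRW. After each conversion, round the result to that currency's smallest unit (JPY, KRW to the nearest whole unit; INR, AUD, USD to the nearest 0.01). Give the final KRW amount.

KRW 5,385,664,071

NOK 39,000,000.00 × 7.4629 = INR 291,053,100.00
INR 291,053,100.00 × 1.6911 = JPY 492,199,897
JPY 492,199,897 × 0.011786 = AUD 5,801,067.99
AUD 5,801,067.99 ÷ 1.4585 = USD 3,977,420.63
USD 3,977,420.63 ÷ 0.00073852 = KRW 5,385,664,071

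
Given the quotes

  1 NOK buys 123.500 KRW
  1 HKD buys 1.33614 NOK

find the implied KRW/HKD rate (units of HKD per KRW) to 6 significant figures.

1 KRW ÷ 123.500 = 0.00809717 NOK
0.00809717 NOK ÷ 1.33614 = 0.00606012 HKD

KRW/HKD = 0.00606012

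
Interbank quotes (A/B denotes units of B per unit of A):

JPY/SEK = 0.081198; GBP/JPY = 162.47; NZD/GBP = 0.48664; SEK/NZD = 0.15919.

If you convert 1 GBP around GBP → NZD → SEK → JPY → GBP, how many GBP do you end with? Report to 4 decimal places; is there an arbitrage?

0.9785 (arbitrage exists)

Around GBP → NZD → SEK → JPY → GBP: 1 ÷ 0.48664 ÷ 0.15919 ÷ 0.081198 ÷ 162.47 = 0.978493
Product < 1; profitable direction is GBP → JPY → SEK → NZD → GBP.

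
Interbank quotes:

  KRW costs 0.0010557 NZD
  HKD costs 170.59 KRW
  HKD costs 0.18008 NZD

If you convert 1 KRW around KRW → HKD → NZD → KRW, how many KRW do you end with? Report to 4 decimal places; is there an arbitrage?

Around KRW → HKD → NZD → KRW: 1 ÷ 170.59 × 0.18008 ÷ 0.0010557 = 0.999934
Product ≈ 1 (deviation 0.007%, within rounding noise).

0.9999 (no arbitrage)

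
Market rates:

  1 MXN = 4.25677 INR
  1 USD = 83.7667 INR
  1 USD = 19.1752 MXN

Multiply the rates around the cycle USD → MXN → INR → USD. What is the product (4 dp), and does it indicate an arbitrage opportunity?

0.9744 (arbitrage exists)

Around USD → MXN → INR → USD: 1 × 19.1752 × 4.25677 ÷ 83.7667 = 0.974426
Product < 1; profitable direction is USD → INR → MXN → USD.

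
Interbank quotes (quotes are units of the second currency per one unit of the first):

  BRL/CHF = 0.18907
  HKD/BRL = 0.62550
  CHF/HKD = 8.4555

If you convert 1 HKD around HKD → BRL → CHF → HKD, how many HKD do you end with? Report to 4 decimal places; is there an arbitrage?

Around HKD → BRL → CHF → HKD: 1 × 0.62550 × 0.18907 × 8.4555 = 0.999975
Product ≈ 1 (deviation 0.002%, within rounding noise).

1.0000 (no arbitrage)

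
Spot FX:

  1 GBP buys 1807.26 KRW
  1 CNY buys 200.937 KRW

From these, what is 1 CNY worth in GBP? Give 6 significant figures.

1 CNY × 200.937 = 200.937 KRW
200.937 KRW ÷ 1807.26 = 0.111183 GBP

CNY/GBP = 0.111183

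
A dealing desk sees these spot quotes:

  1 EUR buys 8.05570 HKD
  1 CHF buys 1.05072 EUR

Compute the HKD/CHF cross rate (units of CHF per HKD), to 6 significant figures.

1 HKD ÷ 8.05570 = 0.124136 EUR
0.124136 EUR ÷ 1.05072 = 0.118143 CHF

HKD/CHF = 0.118143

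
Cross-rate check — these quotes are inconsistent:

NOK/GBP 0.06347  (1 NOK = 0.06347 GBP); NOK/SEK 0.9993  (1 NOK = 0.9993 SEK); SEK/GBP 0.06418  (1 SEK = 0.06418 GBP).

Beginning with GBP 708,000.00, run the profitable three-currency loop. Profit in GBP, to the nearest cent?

Profitable loop is GBP → NOK → SEK → GBP:
GBP 708,000.00 ÷ 0.06347 = NOK 11,154,876.32
NOK 11,154,876.32 × 0.9993 = SEK 11,147,067.91
SEK 11,147,067.91 × 0.06418 = GBP 715,418.82
Profit = GBP 715,418.82 − GBP 708,000.00

Profit: GBP 7,418.82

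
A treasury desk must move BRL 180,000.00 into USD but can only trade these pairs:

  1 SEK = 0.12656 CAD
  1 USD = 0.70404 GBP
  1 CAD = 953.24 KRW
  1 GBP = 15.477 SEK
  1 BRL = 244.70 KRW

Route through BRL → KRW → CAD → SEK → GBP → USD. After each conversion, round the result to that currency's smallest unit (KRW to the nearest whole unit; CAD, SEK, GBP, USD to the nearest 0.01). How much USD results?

BRL 180,000.00 × 244.70 = KRW 44,046,000
KRW 44,046,000 ÷ 953.24 = CAD 46,206.62
CAD 46,206.62 ÷ 0.12656 = SEK 365,096.55
SEK 365,096.55 ÷ 15.477 = GBP 23,589.62
GBP 23,589.62 ÷ 0.70404 = USD 33,506.08

USD 33,506.08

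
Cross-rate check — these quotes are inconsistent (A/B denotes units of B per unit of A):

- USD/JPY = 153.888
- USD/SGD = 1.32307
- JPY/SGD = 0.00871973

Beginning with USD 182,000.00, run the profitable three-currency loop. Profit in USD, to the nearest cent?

Profitable loop is USD → JPY → SGD → USD:
USD 182,000.00 × 153.888 = JPY 28,007,616
JPY 28,007,616 × 0.00871973 = SGD 244,218.85
SGD 244,218.85 ÷ 1.32307 = USD 184,584.98
Profit = USD 184,584.98 − USD 182,000.00

Profit: USD 2,584.98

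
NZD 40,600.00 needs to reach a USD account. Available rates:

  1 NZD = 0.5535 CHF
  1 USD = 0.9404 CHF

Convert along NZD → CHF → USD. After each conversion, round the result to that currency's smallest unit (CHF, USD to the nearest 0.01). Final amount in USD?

NZD 40,600.00 × 0.5535 = CHF 22,472.10
CHF 22,472.10 ÷ 0.9404 = USD 23,896.32

USD 23,896.32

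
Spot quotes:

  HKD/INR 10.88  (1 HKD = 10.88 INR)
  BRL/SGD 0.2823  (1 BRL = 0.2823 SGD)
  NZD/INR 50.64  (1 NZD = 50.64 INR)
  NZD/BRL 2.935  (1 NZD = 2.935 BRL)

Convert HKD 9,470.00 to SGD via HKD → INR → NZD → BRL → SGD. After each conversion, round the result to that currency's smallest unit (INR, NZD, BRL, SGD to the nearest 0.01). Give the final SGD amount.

SGD 1,685.79

HKD 9,470.00 × 10.88 = INR 103,033.60
INR 103,033.60 ÷ 50.64 = NZD 2,034.63
NZD 2,034.63 × 2.935 = BRL 5,971.64
BRL 5,971.64 × 0.2823 = SGD 1,685.79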